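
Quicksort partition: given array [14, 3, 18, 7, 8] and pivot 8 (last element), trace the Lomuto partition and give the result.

Lomuto partition with pivot = 8:

Initial array: [14, 3, 18, 7, 8]

arr[0]=14 > 8: no swap
arr[1]=3 <= 8: swap with position 0, array becomes [3, 14, 18, 7, 8]
arr[2]=18 > 8: no swap
arr[3]=7 <= 8: swap with position 1, array becomes [3, 7, 18, 14, 8]

Place pivot at position 2: [3, 7, 8, 14, 18]
Pivot position: 2

After partitioning with pivot 8, the array becomes [3, 7, 8, 14, 18]. The pivot is placed at index 2. All elements to the left of the pivot are <= 8, and all elements to the right are > 8.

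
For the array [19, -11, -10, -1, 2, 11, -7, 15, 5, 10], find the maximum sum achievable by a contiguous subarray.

Using Kadane's algorithm on [19, -11, -10, -1, 2, 11, -7, 15, 5, 10]:

Scanning through the array:
Position 1 (value -11): max_ending_here = 8, max_so_far = 19
Position 2 (value -10): max_ending_here = -2, max_so_far = 19
Position 3 (value -1): max_ending_here = -1, max_so_far = 19
Position 4 (value 2): max_ending_here = 2, max_so_far = 19
Position 5 (value 11): max_ending_here = 13, max_so_far = 19
Position 6 (value -7): max_ending_here = 6, max_so_far = 19
Position 7 (value 15): max_ending_here = 21, max_so_far = 21
Position 8 (value 5): max_ending_here = 26, max_so_far = 26
Position 9 (value 10): max_ending_here = 36, max_so_far = 36

Maximum subarray: [2, 11, -7, 15, 5, 10]
Maximum sum: 36

The maximum subarray is [2, 11, -7, 15, 5, 10] with sum 36. This subarray runs from index 4 to index 9.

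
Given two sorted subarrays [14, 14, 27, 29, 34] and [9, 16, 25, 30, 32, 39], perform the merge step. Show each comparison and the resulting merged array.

Merging process:

Compare 14 vs 9: take 9 from right. Merged: [9]
Compare 14 vs 16: take 14 from left. Merged: [9, 14]
Compare 14 vs 16: take 14 from left. Merged: [9, 14, 14]
Compare 27 vs 16: take 16 from right. Merged: [9, 14, 14, 16]
Compare 27 vs 25: take 25 from right. Merged: [9, 14, 14, 16, 25]
Compare 27 vs 30: take 27 from left. Merged: [9, 14, 14, 16, 25, 27]
Compare 29 vs 30: take 29 from left. Merged: [9, 14, 14, 16, 25, 27, 29]
Compare 34 vs 30: take 30 from right. Merged: [9, 14, 14, 16, 25, 27, 29, 30]
Compare 34 vs 32: take 32 from right. Merged: [9, 14, 14, 16, 25, 27, 29, 30, 32]
Compare 34 vs 39: take 34 from left. Merged: [9, 14, 14, 16, 25, 27, 29, 30, 32, 34]
Append remaining from right: [39]. Merged: [9, 14, 14, 16, 25, 27, 29, 30, 32, 34, 39]

Final merged array: [9, 14, 14, 16, 25, 27, 29, 30, 32, 34, 39]
Total comparisons: 10

The merged array is [9, 14, 14, 16, 25, 27, 29, 30, 32, 34, 39], requiring 10 comparisons. The merge step runs in O(n) time where n is the total number of elements.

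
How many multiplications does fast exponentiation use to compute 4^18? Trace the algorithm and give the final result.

Computing 4^18 by squaring (build up from 4^1; each line after the first costs one multiplication):

4^1 = 4
4^2 = (4^1)^2 = 4^2 = 16
4^4 = (4^2)^2 = 16^2 = 256
4^8 = (4^4)^2 = 256^2 = 65536
4^9 = 4 * 4^8 = 4 * 65536 = 262144
4^18 = (4^9)^2 = 262144^2 = 68719476736

Result: 68719476736
Multiplications needed: 5 (5 lines after 4^1)

4^18 = 68719476736. Using exponentiation by squaring, this requires 5 multiplications. The key idea: if the exponent is even, square the half-power; if odd, multiply by the base once.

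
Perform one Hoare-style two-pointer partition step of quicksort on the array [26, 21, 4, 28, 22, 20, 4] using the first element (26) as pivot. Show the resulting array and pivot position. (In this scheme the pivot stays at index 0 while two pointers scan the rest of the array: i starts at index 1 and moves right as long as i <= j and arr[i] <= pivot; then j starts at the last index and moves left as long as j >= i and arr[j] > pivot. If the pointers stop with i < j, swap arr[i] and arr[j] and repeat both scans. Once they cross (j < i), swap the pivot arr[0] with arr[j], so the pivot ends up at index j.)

Hoare-style two-pointer partition with pivot = 26:

Initial array: [26, 21, 4, 28, 22, 20, 4]

Pointers start at i = 1, j = 6.
i stops at index 3 (arr[3]=28 > 26), j stops at index 6 (arr[6]=4 <= 26): swap arr[3] and arr[6], array becomes [26, 21, 4, 4, 22, 20, 28]
i ends at 6, j ends at 5: the pointers have crossed (j < i), so scanning stops.

Swap pivot arr[0] with arr[5] to place pivot at position 5: [20, 21, 4, 4, 22, 26, 28]
Pivot position: 5

After partitioning with pivot 26, the array becomes [20, 21, 4, 4, 22, 26, 28]. The pivot is placed at index 5. All elements to the left of the pivot are <= 26, and all elements to the right are > 26.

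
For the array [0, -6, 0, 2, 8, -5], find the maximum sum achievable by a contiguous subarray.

Using Kadane's algorithm on [0, -6, 0, 2, 8, -5]:

Scanning through the array:
Position 1 (value -6): max_ending_here = -6, max_so_far = 0
Position 2 (value 0): max_ending_here = 0, max_so_far = 0
Position 3 (value 2): max_ending_here = 2, max_so_far = 2
Position 4 (value 8): max_ending_here = 10, max_so_far = 10
Position 5 (value -5): max_ending_here = 5, max_so_far = 10

Maximum subarray: [0, 2, 8]
Maximum sum: 10

The maximum subarray is [0, 2, 8] with sum 10. This subarray runs from index 2 to index 4.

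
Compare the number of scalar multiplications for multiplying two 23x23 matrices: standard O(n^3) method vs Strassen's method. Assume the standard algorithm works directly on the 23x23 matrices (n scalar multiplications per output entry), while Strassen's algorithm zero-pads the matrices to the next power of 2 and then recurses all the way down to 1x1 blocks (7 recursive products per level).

Matrix multiplication for 23x23 matrices:

Strassen's algorithm requires power-of-2 dimensions. Pad 23x23 to 32x32 (next power of 2).

Standard algorithm: 23^3 = 12167 multiplications
Strassen's algorithm: 7^(log2(32)) = 7^5 = 16807 multiplications
Difference: 12167 - 16807 = -4640 (Strassen uses MORE here due to padding overhead — for small or just-over-power-of-2 n, padding can outweigh the per-level savings)

Standard: 12167 multiplications (23^3). Strassen: 16807 multiplications (7^5, after padding to 32x32). Strassen reduces 8 recursive multiplications to 7 at each level.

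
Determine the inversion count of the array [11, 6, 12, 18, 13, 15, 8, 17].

Finding inversions in [11, 6, 12, 18, 13, 15, 8, 17]:

(0, 1): arr[0]=11 > arr[1]=6
(0, 6): arr[0]=11 > arr[6]=8
(2, 6): arr[2]=12 > arr[6]=8
(3, 4): arr[3]=18 > arr[4]=13
(3, 5): arr[3]=18 > arr[5]=15
(3, 6): arr[3]=18 > arr[6]=8
(3, 7): arr[3]=18 > arr[7]=17
(4, 6): arr[4]=13 > arr[6]=8
(5, 6): arr[5]=15 > arr[6]=8

Total inversions: 9

The array has 9 inversion(s): (0,1), (0,6), (2,6), (3,4), (3,5), (3,6), (3,7), (4,6), (5,6). Each pair (i,j) satisfies i < j and arr[i] > arr[j].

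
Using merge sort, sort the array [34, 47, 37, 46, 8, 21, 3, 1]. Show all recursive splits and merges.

Merge sort trace:

Split: [34, 47, 37, 46, 8, 21, 3, 1] -> [34, 47, 37, 46] and [8, 21, 3, 1]
  Split: [34, 47, 37, 46] -> [34, 47] and [37, 46]
    Split: [34, 47] -> [34] and [47]
    Merge: [34] + [47] -> [34, 47]
    Split: [37, 46] -> [37] and [46]
    Merge: [37] + [46] -> [37, 46]
  Merge: [34, 47] + [37, 46] -> [34, 37, 46, 47]
  Split: [8, 21, 3, 1] -> [8, 21] and [3, 1]
    Split: [8, 21] -> [8] and [21]
    Merge: [8] + [21] -> [8, 21]
    Split: [3, 1] -> [3] and [1]
    Merge: [3] + [1] -> [1, 3]
  Merge: [8, 21] + [1, 3] -> [1, 3, 8, 21]
Merge: [34, 37, 46, 47] + [1, 3, 8, 21] -> [1, 3, 8, 21, 34, 37, 46, 47]

Final sorted array: [1, 3, 8, 21, 34, 37, 46, 47]

The merge sort proceeds by recursively splitting the array and merging sorted halves.
After all merges, the sorted array is [1, 3, 8, 21, 34, 37, 46, 47].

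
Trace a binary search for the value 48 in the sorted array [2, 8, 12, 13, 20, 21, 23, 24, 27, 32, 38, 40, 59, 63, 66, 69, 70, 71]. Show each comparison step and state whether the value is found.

Binary search for 48 in [2, 8, 12, 13, 20, 21, 23, 24, 27, 32, 38, 40, 59, 63, 66, 69, 70, 71]:

lo=0, hi=17, mid=8, arr[mid]=27 -> 27 < 48, search right half
lo=9, hi=17, mid=13, arr[mid]=63 -> 63 > 48, search left half
lo=9, hi=12, mid=10, arr[mid]=38 -> 38 < 48, search right half
lo=11, hi=12, mid=11, arr[mid]=40 -> 40 < 48, search right half
lo=12, hi=12, mid=12, arr[mid]=59 -> 59 > 48, search left half
lo=12 > hi=11, target 48 not found

Binary search determines that 48 is not in the array after 5 comparisons. The search space was exhausted without finding the target.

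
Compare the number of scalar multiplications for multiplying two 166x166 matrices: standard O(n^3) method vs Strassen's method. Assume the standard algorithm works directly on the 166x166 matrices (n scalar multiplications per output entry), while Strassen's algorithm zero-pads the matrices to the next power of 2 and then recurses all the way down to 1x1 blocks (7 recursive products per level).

Matrix multiplication for 166x166 matrices:

Strassen's algorithm requires power-of-2 dimensions. Pad 166x166 to 256x256 (next power of 2).

Standard algorithm: 166^3 = 4574296 multiplications
Strassen's algorithm: 7^(log2(256)) = 7^8 = 5764801 multiplications
Difference: 4574296 - 5764801 = -1190505 (Strassen uses MORE here due to padding overhead — for small or just-over-power-of-2 n, padding can outweigh the per-level savings)

Standard: 4574296 multiplications (166^3). Strassen: 5764801 multiplications (7^8, after padding to 256x256). Strassen reduces 8 recursive multiplications to 7 at each level.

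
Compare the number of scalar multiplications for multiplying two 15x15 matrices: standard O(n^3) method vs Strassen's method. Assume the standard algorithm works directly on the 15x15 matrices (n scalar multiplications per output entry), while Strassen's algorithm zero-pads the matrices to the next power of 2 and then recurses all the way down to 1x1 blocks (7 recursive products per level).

Matrix multiplication for 15x15 matrices:

Strassen's algorithm requires power-of-2 dimensions. Pad 15x15 to 16x16 (next power of 2).

Standard algorithm: 15^3 = 3375 multiplications
Strassen's algorithm: 7^(log2(16)) = 7^4 = 2401 multiplications
Savings: 3375 - 2401 = 974 multiplications

Standard: 3375 multiplications (15^3). Strassen: 2401 multiplications (7^4, after padding to 16x16). Strassen reduces 8 recursive multiplications to 7 at each level.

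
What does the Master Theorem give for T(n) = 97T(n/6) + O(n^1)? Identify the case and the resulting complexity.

Master Theorem for T(n) = 97T(n/6) + O(n^1):

a = 97, b = 6, c = 1
log_b(a) = log_6(97) = 2.5532

Case 1: c = 1 < log_6(97) = 2.5532
T(n) = O(n^(log_6 97))

For T(n) = 97T(n/6) + O(n^1): log_6(97) = 2.5532. This is Case 1 of the Master Theorem (c < log_b(a), work dominated by leaves), giving O(n^(log_6 97)).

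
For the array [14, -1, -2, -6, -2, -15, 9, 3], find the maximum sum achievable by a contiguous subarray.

Using Kadane's algorithm on [14, -1, -2, -6, -2, -15, 9, 3]:

Scanning through the array:
Position 1 (value -1): max_ending_here = 13, max_so_far = 14
Position 2 (value -2): max_ending_here = 11, max_so_far = 14
Position 3 (value -6): max_ending_here = 5, max_so_far = 14
Position 4 (value -2): max_ending_here = 3, max_so_far = 14
Position 5 (value -15): max_ending_here = -12, max_so_far = 14
Position 6 (value 9): max_ending_here = 9, max_so_far = 14
Position 7 (value 3): max_ending_here = 12, max_so_far = 14

Maximum subarray: [14]
Maximum sum: 14

The maximum subarray is [14] with sum 14. This subarray runs from index 0 to index 0.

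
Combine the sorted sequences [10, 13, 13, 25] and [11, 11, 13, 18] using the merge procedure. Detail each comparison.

Merging process:

Compare 10 vs 11: take 10 from left. Merged: [10]
Compare 13 vs 11: take 11 from right. Merged: [10, 11]
Compare 13 vs 11: take 11 from right. Merged: [10, 11, 11]
Compare 13 vs 13: take 13 from left. Merged: [10, 11, 11, 13]
Compare 13 vs 13: take 13 from left. Merged: [10, 11, 11, 13, 13]
Compare 25 vs 13: take 13 from right. Merged: [10, 11, 11, 13, 13, 13]
Compare 25 vs 18: take 18 from right. Merged: [10, 11, 11, 13, 13, 13, 18]
Append remaining from left: [25]. Merged: [10, 11, 11, 13, 13, 13, 18, 25]

Final merged array: [10, 11, 11, 13, 13, 13, 18, 25]
Total comparisons: 7

The merged array is [10, 11, 11, 13, 13, 13, 18, 25], requiring 7 comparisons. The merge step runs in O(n) time where n is the total number of elements.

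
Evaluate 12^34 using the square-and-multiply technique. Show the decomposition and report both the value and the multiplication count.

Computing 12^34 by squaring (build up from 12^1; each line after the first costs one multiplication):

12^1 = 12
12^2 = (12^1)^2 = 12^2 = 144
12^4 = (12^2)^2 = 144^2 = 20736
12^8 = (12^4)^2 = 20736^2 = 429981696
12^16 = (12^8)^2 = 429981696^2 = 184884258895036416
12^17 = 12 * 12^16 = 12 * 184884258895036416 = 2218611106740436992
12^34 = (12^17)^2 = 2218611106740436992^2 = 4922235242952026704037113243122008064

Result: 4922235242952026704037113243122008064
Multiplications needed: 6 (6 lines after 12^1)

12^34 = 4922235242952026704037113243122008064. Using exponentiation by squaring, this requires 6 multiplications. The key idea: if the exponent is even, square the half-power; if odd, multiply by the base once.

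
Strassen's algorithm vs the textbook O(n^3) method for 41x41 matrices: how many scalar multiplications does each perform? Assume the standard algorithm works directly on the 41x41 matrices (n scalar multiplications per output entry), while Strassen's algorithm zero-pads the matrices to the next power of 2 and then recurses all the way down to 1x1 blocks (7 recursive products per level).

Matrix multiplication for 41x41 matrices:

Strassen's algorithm requires power-of-2 dimensions. Pad 41x41 to 64x64 (next power of 2).

Standard algorithm: 41^3 = 68921 multiplications
Strassen's algorithm: 7^(log2(64)) = 7^6 = 117649 multiplications
Difference: 68921 - 117649 = -48728 (Strassen uses MORE here due to padding overhead — for small or just-over-power-of-2 n, padding can outweigh the per-level savings)

Standard: 68921 multiplications (41^3). Strassen: 117649 multiplications (7^6, after padding to 64x64). Strassen reduces 8 recursive multiplications to 7 at each level.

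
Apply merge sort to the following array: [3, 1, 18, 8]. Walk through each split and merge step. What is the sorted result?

Merge sort trace:

Split: [3, 1, 18, 8] -> [3, 1] and [18, 8]
  Split: [3, 1] -> [3] and [1]
  Merge: [3] + [1] -> [1, 3]
  Split: [18, 8] -> [18] and [8]
  Merge: [18] + [8] -> [8, 18]
Merge: [1, 3] + [8, 18] -> [1, 3, 8, 18]

Final sorted array: [1, 3, 8, 18]

The merge sort proceeds by recursively splitting the array and merging sorted halves.
After all merges, the sorted array is [1, 3, 8, 18].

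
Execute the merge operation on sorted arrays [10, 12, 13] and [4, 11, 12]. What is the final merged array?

Merging process:

Compare 10 vs 4: take 4 from right. Merged: [4]
Compare 10 vs 11: take 10 from left. Merged: [4, 10]
Compare 12 vs 11: take 11 from right. Merged: [4, 10, 11]
Compare 12 vs 12: take 12 from left. Merged: [4, 10, 11, 12]
Compare 13 vs 12: take 12 from right. Merged: [4, 10, 11, 12, 12]
Append remaining from left: [13]. Merged: [4, 10, 11, 12, 12, 13]

Final merged array: [4, 10, 11, 12, 12, 13]
Total comparisons: 5

The merged array is [4, 10, 11, 12, 12, 13], requiring 5 comparisons. The merge step runs in O(n) time where n is the total number of elements.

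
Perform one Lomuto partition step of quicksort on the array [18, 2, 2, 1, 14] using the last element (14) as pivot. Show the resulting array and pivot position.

Lomuto partition with pivot = 14:

Initial array: [18, 2, 2, 1, 14]

arr[0]=18 > 14: no swap
arr[1]=2 <= 14: swap with position 0, array becomes [2, 18, 2, 1, 14]
arr[2]=2 <= 14: swap with position 1, array becomes [2, 2, 18, 1, 14]
arr[3]=1 <= 14: swap with position 2, array becomes [2, 2, 1, 18, 14]

Place pivot at position 3: [2, 2, 1, 14, 18]
Pivot position: 3

After partitioning with pivot 14, the array becomes [2, 2, 1, 14, 18]. The pivot is placed at index 3. All elements to the left of the pivot are <= 14, and all elements to the right are > 14.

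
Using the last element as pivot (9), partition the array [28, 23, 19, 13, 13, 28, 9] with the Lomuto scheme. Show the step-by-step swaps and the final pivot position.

Lomuto partition with pivot = 9:

Initial array: [28, 23, 19, 13, 13, 28, 9]

arr[0]=28 > 9: no swap
arr[1]=23 > 9: no swap
arr[2]=19 > 9: no swap
arr[3]=13 > 9: no swap
arr[4]=13 > 9: no swap
arr[5]=28 > 9: no swap

Place pivot at position 0: [9, 23, 19, 13, 13, 28, 28]
Pivot position: 0

After partitioning with pivot 9, the array becomes [9, 23, 19, 13, 13, 28, 28]. The pivot is placed at index 0. All elements to the left of the pivot are <= 9, and all elements to the right are > 9.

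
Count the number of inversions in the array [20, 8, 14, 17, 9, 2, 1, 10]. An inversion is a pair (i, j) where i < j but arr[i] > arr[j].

Finding inversions in [20, 8, 14, 17, 9, 2, 1, 10]:

(0, 1): arr[0]=20 > arr[1]=8
(0, 2): arr[0]=20 > arr[2]=14
(0, 3): arr[0]=20 > arr[3]=17
(0, 4): arr[0]=20 > arr[4]=9
(0, 5): arr[0]=20 > arr[5]=2
(0, 6): arr[0]=20 > arr[6]=1
(0, 7): arr[0]=20 > arr[7]=10
(1, 5): arr[1]=8 > arr[5]=2
(1, 6): arr[1]=8 > arr[6]=1
(2, 4): arr[2]=14 > arr[4]=9
(2, 5): arr[2]=14 > arr[5]=2
(2, 6): arr[2]=14 > arr[6]=1
(2, 7): arr[2]=14 > arr[7]=10
(3, 4): arr[3]=17 > arr[4]=9
(3, 5): arr[3]=17 > arr[5]=2
(3, 6): arr[3]=17 > arr[6]=1
(3, 7): arr[3]=17 > arr[7]=10
(4, 5): arr[4]=9 > arr[5]=2
(4, 6): arr[4]=9 > arr[6]=1
(5, 6): arr[5]=2 > arr[6]=1

Total inversions: 20

The array has 20 inversion(s): (0,1), (0,2), (0,3), (0,4), (0,5), (0,6), (0,7), (1,5), (1,6), (2,4), (2,5), (2,6), (2,7), (3,4), (3,5), (3,6), (3,7), (4,5), (4,6), (5,6). Each pair (i,j) satisfies i < j and arr[i] > arr[j].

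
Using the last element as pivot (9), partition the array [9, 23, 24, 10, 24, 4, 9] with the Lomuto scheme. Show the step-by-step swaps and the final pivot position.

Lomuto partition with pivot = 9:

Initial array: [9, 23, 24, 10, 24, 4, 9]

arr[0]=9 <= 9: swap with position 0, array becomes [9, 23, 24, 10, 24, 4, 9]
arr[1]=23 > 9: no swap
arr[2]=24 > 9: no swap
arr[3]=10 > 9: no swap
arr[4]=24 > 9: no swap
arr[5]=4 <= 9: swap with position 1, array becomes [9, 4, 24, 10, 24, 23, 9]

Place pivot at position 2: [9, 4, 9, 10, 24, 23, 24]
Pivot position: 2

After partitioning with pivot 9, the array becomes [9, 4, 9, 10, 24, 23, 24]. The pivot is placed at index 2. All elements to the left of the pivot are <= 9, and all elements to the right are > 9.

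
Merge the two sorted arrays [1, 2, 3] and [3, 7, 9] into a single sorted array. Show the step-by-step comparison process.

Merging process:

Compare 1 vs 3: take 1 from left. Merged: [1]
Compare 2 vs 3: take 2 from left. Merged: [1, 2]
Compare 3 vs 3: take 3 from left. Merged: [1, 2, 3]
Append remaining from right: [3, 7, 9]. Merged: [1, 2, 3, 3, 7, 9]

Final merged array: [1, 2, 3, 3, 7, 9]
Total comparisons: 3

The merged array is [1, 2, 3, 3, 7, 9], requiring 3 comparisons. The merge step runs in O(n) time where n is the total number of elements.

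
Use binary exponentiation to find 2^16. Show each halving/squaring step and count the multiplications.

Computing 2^16 by squaring (build up from 2^1; each line after the first costs one multiplication):

2^1 = 2
2^2 = (2^1)^2 = 2^2 = 4
2^4 = (2^2)^2 = 4^2 = 16
2^8 = (2^4)^2 = 16^2 = 256
2^16 = (2^8)^2 = 256^2 = 65536

Result: 65536
Multiplications needed: 4 (4 lines after 2^1)

2^16 = 65536. Using exponentiation by squaring, this requires 4 multiplications. The key idea: if the exponent is even, square the half-power; if odd, multiply by the base once.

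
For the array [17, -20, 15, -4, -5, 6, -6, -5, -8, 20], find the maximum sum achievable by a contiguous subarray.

Using Kadane's algorithm on [17, -20, 15, -4, -5, 6, -6, -5, -8, 20]:

Scanning through the array:
Position 1 (value -20): max_ending_here = -3, max_so_far = 17
Position 2 (value 15): max_ending_here = 15, max_so_far = 17
Position 3 (value -4): max_ending_here = 11, max_so_far = 17
Position 4 (value -5): max_ending_here = 6, max_so_far = 17
Position 5 (value 6): max_ending_here = 12, max_so_far = 17
Position 6 (value -6): max_ending_here = 6, max_so_far = 17
Position 7 (value -5): max_ending_here = 1, max_so_far = 17
Position 8 (value -8): max_ending_here = -7, max_so_far = 17
Position 9 (value 20): max_ending_here = 20, max_so_far = 20

Maximum subarray: [20]
Maximum sum: 20

The maximum subarray is [20] with sum 20. This subarray runs from index 9 to index 9.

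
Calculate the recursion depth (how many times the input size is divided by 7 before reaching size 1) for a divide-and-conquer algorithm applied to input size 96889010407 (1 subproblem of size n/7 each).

For divide and conquer with division factor 7:

Problem sizes at each level:
Level 0: 96889010407
Level 1: 13841287201
Level 2: 1977326743
Level 3: 282475249
Level 4: 40353607
Level 5: 5764801
Level 6: 823543
Level 7: 117649
Level 8: 16807
Level 9: 2401
Level 10: 343
Level 11: 49
Level 12: 7
Level 13: 1

The root is level 0 and the size-1 base case is level 13 (the tree spans levels 0 through 13, i.e. 14 levels counting the root), so the depth is the number of divisions: log_7(96889010407) = 13

The recursion tree depth is log_7(96889010407) = 13. At each level, the problem size is divided by 7, so it takes 13 divisions to reduce to a base case of size 1. The algorithm makes 1 recursive call at each level.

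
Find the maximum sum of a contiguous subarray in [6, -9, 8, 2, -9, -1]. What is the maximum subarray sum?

Using Kadane's algorithm on [6, -9, 8, 2, -9, -1]:

Scanning through the array:
Position 1 (value -9): max_ending_here = -3, max_so_far = 6
Position 2 (value 8): max_ending_here = 8, max_so_far = 8
Position 3 (value 2): max_ending_here = 10, max_so_far = 10
Position 4 (value -9): max_ending_here = 1, max_so_far = 10
Position 5 (value -1): max_ending_here = 0, max_so_far = 10

Maximum subarray: [8, 2]
Maximum sum: 10

The maximum subarray is [8, 2] with sum 10. This subarray runs from index 2 to index 3.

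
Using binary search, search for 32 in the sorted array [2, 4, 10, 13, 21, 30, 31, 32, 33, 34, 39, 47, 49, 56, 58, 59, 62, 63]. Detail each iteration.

Binary search for 32 in [2, 4, 10, 13, 21, 30, 31, 32, 33, 34, 39, 47, 49, 56, 58, 59, 62, 63]:

lo=0, hi=17, mid=8, arr[mid]=33 -> 33 > 32, search left half
lo=0, hi=7, mid=3, arr[mid]=13 -> 13 < 32, search right half
lo=4, hi=7, mid=5, arr[mid]=30 -> 30 < 32, search right half
lo=6, hi=7, mid=6, arr[mid]=31 -> 31 < 32, search right half
lo=7, hi=7, mid=7, arr[mid]=32 -> Found target at index 7!

Binary search finds 32 at index 7 after 5 comparisons. The search repeatedly halves the search space by comparing with the middle element.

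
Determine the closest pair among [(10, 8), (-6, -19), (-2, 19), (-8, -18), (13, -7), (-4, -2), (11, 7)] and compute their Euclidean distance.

Computing all pairwise distances among 7 points:

d((10, 8), (-6, -19)) = 31.3847
d((10, 8), (-2, 19)) = 16.2788
d((10, 8), (-8, -18)) = 31.6228
d((10, 8), (13, -7)) = 15.2971
d((10, 8), (-4, -2)) = 17.2047
d((10, 8), (11, 7)) = 1.4142 <-- minimum
d((-6, -19), (-2, 19)) = 38.2099
d((-6, -19), (-8, -18)) = 2.2361
d((-6, -19), (13, -7)) = 22.4722
d((-6, -19), (-4, -2)) = 17.1172
d((-6, -19), (11, 7)) = 31.0644
d((-2, 19), (-8, -18)) = 37.4833
d((-2, 19), (13, -7)) = 30.0167
d((-2, 19), (-4, -2)) = 21.095
d((-2, 19), (11, 7)) = 17.6918
d((-8, -18), (13, -7)) = 23.7065
d((-8, -18), (-4, -2)) = 16.4924
d((-8, -18), (11, 7)) = 31.4006
d((13, -7), (-4, -2)) = 17.72
d((13, -7), (11, 7)) = 14.1421
d((-4, -2), (11, 7)) = 17.4929

Closest pair: (10, 8) and (11, 7) with distance 1.4142

The closest pair is (10, 8) and (11, 7) with Euclidean distance 1.4142. For 7 points, brute-force pairwise comparison is shown above. For large n, the divide-and-conquer algorithm (sort by x, recurse on halves, check the dividing strip) achieves O(n log n).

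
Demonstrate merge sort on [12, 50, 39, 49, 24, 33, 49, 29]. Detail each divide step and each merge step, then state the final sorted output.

Merge sort trace:

Split: [12, 50, 39, 49, 24, 33, 49, 29] -> [12, 50, 39, 49] and [24, 33, 49, 29]
  Split: [12, 50, 39, 49] -> [12, 50] and [39, 49]
    Split: [12, 50] -> [12] and [50]
    Merge: [12] + [50] -> [12, 50]
    Split: [39, 49] -> [39] and [49]
    Merge: [39] + [49] -> [39, 49]
  Merge: [12, 50] + [39, 49] -> [12, 39, 49, 50]
  Split: [24, 33, 49, 29] -> [24, 33] and [49, 29]
    Split: [24, 33] -> [24] and [33]
    Merge: [24] + [33] -> [24, 33]
    Split: [49, 29] -> [49] and [29]
    Merge: [49] + [29] -> [29, 49]
  Merge: [24, 33] + [29, 49] -> [24, 29, 33, 49]
Merge: [12, 39, 49, 50] + [24, 29, 33, 49] -> [12, 24, 29, 33, 39, 49, 49, 50]

Final sorted array: [12, 24, 29, 33, 39, 49, 49, 50]

The merge sort proceeds by recursively splitting the array and merging sorted halves.
After all merges, the sorted array is [12, 24, 29, 33, 39, 49, 49, 50].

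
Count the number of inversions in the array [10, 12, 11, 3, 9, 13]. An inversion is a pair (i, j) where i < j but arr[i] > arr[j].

Finding inversions in [10, 12, 11, 3, 9, 13]:

(0, 3): arr[0]=10 > arr[3]=3
(0, 4): arr[0]=10 > arr[4]=9
(1, 2): arr[1]=12 > arr[2]=11
(1, 3): arr[1]=12 > arr[3]=3
(1, 4): arr[1]=12 > arr[4]=9
(2, 3): arr[2]=11 > arr[3]=3
(2, 4): arr[2]=11 > arr[4]=9

Total inversions: 7

The array has 7 inversion(s): (0,3), (0,4), (1,2), (1,3), (1,4), (2,3), (2,4). Each pair (i,j) satisfies i < j and arr[i] > arr[j].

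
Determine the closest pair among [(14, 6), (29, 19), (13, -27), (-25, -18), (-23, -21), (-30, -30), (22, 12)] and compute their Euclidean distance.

Computing all pairwise distances among 7 points:

d((14, 6), (29, 19)) = 19.8494
d((14, 6), (13, -27)) = 33.0151
d((14, 6), (-25, -18)) = 45.793
d((14, 6), (-23, -21)) = 45.8039
d((14, 6), (-30, -30)) = 56.8507
d((14, 6), (22, 12)) = 10.0
d((29, 19), (13, -27)) = 48.7032
d((29, 19), (-25, -18)) = 65.4599
d((29, 19), (-23, -21)) = 65.6049
d((29, 19), (-30, -30)) = 76.6942
d((29, 19), (22, 12)) = 9.8995
d((13, -27), (-25, -18)) = 39.0512
d((13, -27), (-23, -21)) = 36.4966
d((13, -27), (-30, -30)) = 43.1045
d((13, -27), (22, 12)) = 40.025
d((-25, -18), (-23, -21)) = 3.6056 <-- minimum
d((-25, -18), (-30, -30)) = 13.0
d((-25, -18), (22, 12)) = 55.7584
d((-23, -21), (-30, -30)) = 11.4018
d((-23, -21), (22, 12)) = 55.8032
d((-30, -30), (22, 12)) = 66.8431

Closest pair: (-25, -18) and (-23, -21) with distance 3.6056

The closest pair is (-25, -18) and (-23, -21) with Euclidean distance 3.6056. For 7 points, brute-force pairwise comparison is shown above. For large n, the divide-and-conquer algorithm (sort by x, recurse on halves, check the dividing strip) achieves O(n log n).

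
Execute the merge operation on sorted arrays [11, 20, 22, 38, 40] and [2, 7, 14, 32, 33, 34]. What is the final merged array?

Merging process:

Compare 11 vs 2: take 2 from right. Merged: [2]
Compare 11 vs 7: take 7 from right. Merged: [2, 7]
Compare 11 vs 14: take 11 from left. Merged: [2, 7, 11]
Compare 20 vs 14: take 14 from right. Merged: [2, 7, 11, 14]
Compare 20 vs 32: take 20 from left. Merged: [2, 7, 11, 14, 20]
Compare 22 vs 32: take 22 from left. Merged: [2, 7, 11, 14, 20, 22]
Compare 38 vs 32: take 32 from right. Merged: [2, 7, 11, 14, 20, 22, 32]
Compare 38 vs 33: take 33 from right. Merged: [2, 7, 11, 14, 20, 22, 32, 33]
Compare 38 vs 34: take 34 from right. Merged: [2, 7, 11, 14, 20, 22, 32, 33, 34]
Append remaining from left: [38, 40]. Merged: [2, 7, 11, 14, 20, 22, 32, 33, 34, 38, 40]

Final merged array: [2, 7, 11, 14, 20, 22, 32, 33, 34, 38, 40]
Total comparisons: 9

The merged array is [2, 7, 11, 14, 20, 22, 32, 33, 34, 38, 40], requiring 9 comparisons. The merge step runs in O(n) time where n is the total number of elements.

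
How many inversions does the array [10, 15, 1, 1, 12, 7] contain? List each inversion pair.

Finding inversions in [10, 15, 1, 1, 12, 7]:

(0, 2): arr[0]=10 > arr[2]=1
(0, 3): arr[0]=10 > arr[3]=1
(0, 5): arr[0]=10 > arr[5]=7
(1, 2): arr[1]=15 > arr[2]=1
(1, 3): arr[1]=15 > arr[3]=1
(1, 4): arr[1]=15 > arr[4]=12
(1, 5): arr[1]=15 > arr[5]=7
(4, 5): arr[4]=12 > arr[5]=7

Total inversions: 8

The array has 8 inversion(s): (0,2), (0,3), (0,5), (1,2), (1,3), (1,4), (1,5), (4,5). Each pair (i,j) satisfies i < j and arr[i] > arr[j].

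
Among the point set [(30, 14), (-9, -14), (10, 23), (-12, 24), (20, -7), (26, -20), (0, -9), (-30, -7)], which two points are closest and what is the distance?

Computing all pairwise distances among 8 points:

d((30, 14), (-9, -14)) = 48.0104
d((30, 14), (10, 23)) = 21.9317
d((30, 14), (-12, 24)) = 43.1741
d((30, 14), (20, -7)) = 23.2594
d((30, 14), (26, -20)) = 34.2345
d((30, 14), (0, -9)) = 37.8021
d((30, 14), (-30, -7)) = 63.5689
d((-9, -14), (10, 23)) = 41.5933
d((-9, -14), (-12, 24)) = 38.1182
d((-9, -14), (20, -7)) = 29.8329
d((-9, -14), (26, -20)) = 35.5106
d((-9, -14), (0, -9)) = 10.2956 <-- minimum
d((-9, -14), (-30, -7)) = 22.1359
d((10, 23), (-12, 24)) = 22.0227
d((10, 23), (20, -7)) = 31.6228
d((10, 23), (26, -20)) = 45.8803
d((10, 23), (0, -9)) = 33.5261
d((10, 23), (-30, -7)) = 50.0
d((-12, 24), (20, -7)) = 44.5533
d((-12, 24), (26, -20)) = 58.1378
d((-12, 24), (0, -9)) = 35.1141
d((-12, 24), (-30, -7)) = 35.8469
d((20, -7), (26, -20)) = 14.3178
d((20, -7), (0, -9)) = 20.0998
d((20, -7), (-30, -7)) = 50.0
d((26, -20), (0, -9)) = 28.2312
d((26, -20), (-30, -7)) = 57.4891
d((0, -9), (-30, -7)) = 30.0666

Closest pair: (-9, -14) and (0, -9) with distance 10.2956

The closest pair is (-9, -14) and (0, -9) with Euclidean distance 10.2956. For 8 points, brute-force pairwise comparison is shown above. For large n, the divide-and-conquer algorithm (sort by x, recurse on halves, check the dividing strip) achieves O(n log n).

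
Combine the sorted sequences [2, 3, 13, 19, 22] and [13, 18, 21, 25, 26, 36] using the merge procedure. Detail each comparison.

Merging process:

Compare 2 vs 13: take 2 from left. Merged: [2]
Compare 3 vs 13: take 3 from left. Merged: [2, 3]
Compare 13 vs 13: take 13 from left. Merged: [2, 3, 13]
Compare 19 vs 13: take 13 from right. Merged: [2, 3, 13, 13]
Compare 19 vs 18: take 18 from right. Merged: [2, 3, 13, 13, 18]
Compare 19 vs 21: take 19 from left. Merged: [2, 3, 13, 13, 18, 19]
Compare 22 vs 21: take 21 from right. Merged: [2, 3, 13, 13, 18, 19, 21]
Compare 22 vs 25: take 22 from left. Merged: [2, 3, 13, 13, 18, 19, 21, 22]
Append remaining from right: [25, 26, 36]. Merged: [2, 3, 13, 13, 18, 19, 21, 22, 25, 26, 36]

Final merged array: [2, 3, 13, 13, 18, 19, 21, 22, 25, 26, 36]
Total comparisons: 8

The merged array is [2, 3, 13, 13, 18, 19, 21, 22, 25, 26, 36], requiring 8 comparisons. The merge step runs in O(n) time where n is the total number of elements.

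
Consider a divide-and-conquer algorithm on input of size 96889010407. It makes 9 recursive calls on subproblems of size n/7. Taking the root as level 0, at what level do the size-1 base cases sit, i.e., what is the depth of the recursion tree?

For divide and conquer with division factor 7:

Problem sizes at each level:
Level 0: 96889010407
Level 1: 13841287201
Level 2: 1977326743
Level 3: 282475249
Level 4: 40353607
Level 5: 5764801
Level 6: 823543
Level 7: 117649
Level 8: 16807
Level 9: 2401
Level 10: 343
Level 11: 49
Level 12: 7
Level 13: 1

The root is level 0 and the size-1 base case is level 13 (the tree spans levels 0 through 13, i.e. 14 levels counting the root), so the depth is the number of divisions: log_7(96889010407) = 13

The recursion tree depth is log_7(96889010407) = 13. At each level, the problem size is divided by 7, so it takes 13 divisions to reduce to a base case of size 1. The algorithm makes 9 recursive calls at each level.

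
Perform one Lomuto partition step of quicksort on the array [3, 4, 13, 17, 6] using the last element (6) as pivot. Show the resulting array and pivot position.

Lomuto partition with pivot = 6:

Initial array: [3, 4, 13, 17, 6]

arr[0]=3 <= 6: swap with position 0, array becomes [3, 4, 13, 17, 6]
arr[1]=4 <= 6: swap with position 1, array becomes [3, 4, 13, 17, 6]
arr[2]=13 > 6: no swap
arr[3]=17 > 6: no swap

Place pivot at position 2: [3, 4, 6, 17, 13]
Pivot position: 2

After partitioning with pivot 6, the array becomes [3, 4, 6, 17, 13]. The pivot is placed at index 2. All elements to the left of the pivot are <= 6, and all elements to the right are > 6.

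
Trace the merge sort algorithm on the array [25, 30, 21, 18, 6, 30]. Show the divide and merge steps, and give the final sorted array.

Merge sort trace:

Split: [25, 30, 21, 18, 6, 30] -> [25, 30, 21] and [18, 6, 30]
  Split: [25, 30, 21] -> [25] and [30, 21]
    Split: [30, 21] -> [30] and [21]
    Merge: [30] + [21] -> [21, 30]
  Merge: [25] + [21, 30] -> [21, 25, 30]
  Split: [18, 6, 30] -> [18] and [6, 30]
    Split: [6, 30] -> [6] and [30]
    Merge: [6] + [30] -> [6, 30]
  Merge: [18] + [6, 30] -> [6, 18, 30]
Merge: [21, 25, 30] + [6, 18, 30] -> [6, 18, 21, 25, 30, 30]

Final sorted array: [6, 18, 21, 25, 30, 30]

The merge sort proceeds by recursively splitting the array and merging sorted halves.
After all merges, the sorted array is [6, 18, 21, 25, 30, 30].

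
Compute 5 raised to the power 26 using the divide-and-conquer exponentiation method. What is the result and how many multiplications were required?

Computing 5^26 by squaring (build up from 5^1; each line after the first costs one multiplication):

5^1 = 5
5^2 = (5^1)^2 = 5^2 = 25
5^3 = 5 * 5^2 = 5 * 25 = 125
5^6 = (5^3)^2 = 125^2 = 15625
5^12 = (5^6)^2 = 15625^2 = 244140625
5^13 = 5 * 5^12 = 5 * 244140625 = 1220703125
5^26 = (5^13)^2 = 1220703125^2 = 1490116119384765625

Result: 1490116119384765625
Multiplications needed: 6 (6 lines after 5^1)

5^26 = 1490116119384765625. Using exponentiation by squaring, this requires 6 multiplications. The key idea: if the exponent is even, square the half-power; if odd, multiply by the base once.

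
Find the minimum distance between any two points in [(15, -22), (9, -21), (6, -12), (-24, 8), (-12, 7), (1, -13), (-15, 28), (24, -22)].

Computing all pairwise distances among 8 points:

d((15, -22), (9, -21)) = 6.0828
d((15, -22), (6, -12)) = 13.4536
d((15, -22), (-24, 8)) = 49.2037
d((15, -22), (-12, 7)) = 39.6232
d((15, -22), (1, -13)) = 16.6433
d((15, -22), (-15, 28)) = 58.3095
d((15, -22), (24, -22)) = 9.0
d((9, -21), (6, -12)) = 9.4868
d((9, -21), (-24, 8)) = 43.9318
d((9, -21), (-12, 7)) = 35.0
d((9, -21), (1, -13)) = 11.3137
d((9, -21), (-15, 28)) = 54.5619
d((9, -21), (24, -22)) = 15.0333
d((6, -12), (-24, 8)) = 36.0555
d((6, -12), (-12, 7)) = 26.1725
d((6, -12), (1, -13)) = 5.099 <-- minimum
d((6, -12), (-15, 28)) = 45.1774
d((6, -12), (24, -22)) = 20.5913
d((-24, 8), (-12, 7)) = 12.0416
d((-24, 8), (1, -13)) = 32.6497
d((-24, 8), (-15, 28)) = 21.9317
d((-24, 8), (24, -22)) = 56.6039
d((-12, 7), (1, -13)) = 23.8537
d((-12, 7), (-15, 28)) = 21.2132
d((-12, 7), (24, -22)) = 46.2277
d((1, -13), (-15, 28)) = 44.0114
d((1, -13), (24, -22)) = 24.6982
d((-15, 28), (24, -22)) = 63.4114

Closest pair: (6, -12) and (1, -13) with distance 5.099

The closest pair is (6, -12) and (1, -13) with Euclidean distance 5.099. For 8 points, brute-force pairwise comparison is shown above. For large n, the divide-and-conquer algorithm (sort by x, recurse on halves, check the dividing strip) achieves O(n log n).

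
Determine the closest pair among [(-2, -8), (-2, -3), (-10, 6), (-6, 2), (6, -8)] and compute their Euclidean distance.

Computing all pairwise distances among 5 points:

d((-2, -8), (-2, -3)) = 5.0 <-- minimum
d((-2, -8), (-10, 6)) = 16.1245
d((-2, -8), (-6, 2)) = 10.7703
d((-2, -8), (6, -8)) = 8.0
d((-2, -3), (-10, 6)) = 12.0416
d((-2, -3), (-6, 2)) = 6.4031
d((-2, -3), (6, -8)) = 9.434
d((-10, 6), (-6, 2)) = 5.6569
d((-10, 6), (6, -8)) = 21.2603
d((-6, 2), (6, -8)) = 15.6205

Closest pair: (-2, -8) and (-2, -3) with distance 5.0

The closest pair is (-2, -8) and (-2, -3) with Euclidean distance 5.0. For 5 points, brute-force pairwise comparison is shown above. For large n, the divide-and-conquer algorithm (sort by x, recurse on halves, check the dividing strip) achieves O(n log n).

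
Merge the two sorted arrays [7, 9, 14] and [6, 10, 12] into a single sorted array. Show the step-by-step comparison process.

Merging process:

Compare 7 vs 6: take 6 from right. Merged: [6]
Compare 7 vs 10: take 7 from left. Merged: [6, 7]
Compare 9 vs 10: take 9 from left. Merged: [6, 7, 9]
Compare 14 vs 10: take 10 from right. Merged: [6, 7, 9, 10]
Compare 14 vs 12: take 12 from right. Merged: [6, 7, 9, 10, 12]
Append remaining from left: [14]. Merged: [6, 7, 9, 10, 12, 14]

Final merged array: [6, 7, 9, 10, 12, 14]
Total comparisons: 5

The merged array is [6, 7, 9, 10, 12, 14], requiring 5 comparisons. The merge step runs in O(n) time where n is the total number of elements.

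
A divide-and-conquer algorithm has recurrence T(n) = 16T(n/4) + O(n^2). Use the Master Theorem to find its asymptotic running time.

Master Theorem for T(n) = 16T(n/4) + O(n^2):

a = 16, b = 4, c = 2
log_b(a) = log_4(16) = 2.0000

Case 2: c = 2 = log_4(16) = 2.0000
T(n) = O(n^2 log n) = O(n^2 log n)

For T(n) = 16T(n/4) + O(n^2): log_4(16) = 2.0000. This is Case 2 of the Master Theorem (c = log_b(a), equal work at all levels), giving O(n^2 log n).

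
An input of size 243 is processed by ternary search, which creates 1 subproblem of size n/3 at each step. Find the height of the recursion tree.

For divide and conquer with division factor 3:

Problem sizes at each level:
Level 0: 243
Level 1: 81
Level 2: 27
Level 3: 9
Level 4: 3
Level 5: 1

The root is level 0 and the size-1 base case is level 5 (the tree spans levels 0 through 5, i.e. 6 levels counting the root), so the depth is the number of divisions: log_3(243) = 5

The recursion tree depth is log_3(243) = 5. At each level, the problem size is divided by 3, so it takes 5 divisions to reduce to a base case of size 1. The algorithm makes 1 recursive call at each level.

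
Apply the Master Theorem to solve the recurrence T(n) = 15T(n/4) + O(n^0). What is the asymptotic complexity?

Master Theorem for T(n) = 15T(n/4) + O(n^0):

a = 15, b = 4, c = 0
log_b(a) = log_4(15) = 1.9534

Case 1: c = 0 < log_4(15) = 1.9534
T(n) = O(n^(log_4 15))

For T(n) = 15T(n/4) + O(n^0): log_4(15) = 1.9534. This is Case 1 of the Master Theorem (c < log_b(a), work dominated by leaves), giving O(n^(log_4 15)).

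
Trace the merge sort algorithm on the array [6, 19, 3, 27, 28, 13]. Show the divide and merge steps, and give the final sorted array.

Merge sort trace:

Split: [6, 19, 3, 27, 28, 13] -> [6, 19, 3] and [27, 28, 13]
  Split: [6, 19, 3] -> [6] and [19, 3]
    Split: [19, 3] -> [19] and [3]
    Merge: [19] + [3] -> [3, 19]
  Merge: [6] + [3, 19] -> [3, 6, 19]
  Split: [27, 28, 13] -> [27] and [28, 13]
    Split: [28, 13] -> [28] and [13]
    Merge: [28] + [13] -> [13, 28]
  Merge: [27] + [13, 28] -> [13, 27, 28]
Merge: [3, 6, 19] + [13, 27, 28] -> [3, 6, 13, 19, 27, 28]

Final sorted array: [3, 6, 13, 19, 27, 28]

The merge sort proceeds by recursively splitting the array and merging sorted halves.
After all merges, the sorted array is [3, 6, 13, 19, 27, 28].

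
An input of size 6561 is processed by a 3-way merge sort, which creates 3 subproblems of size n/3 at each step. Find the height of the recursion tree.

For divide and conquer with division factor 3:

Problem sizes at each level:
Level 0: 6561
Level 1: 2187
Level 2: 729
Level 3: 243
Level 4: 81
Level 5: 27
Level 6: 9
Level 7: 3
Level 8: 1

The root is level 0 and the size-1 base case is level 8 (the tree spans levels 0 through 8, i.e. 9 levels counting the root), so the depth is the number of divisions: log_3(6561) = 8

The recursion tree depth is log_3(6561) = 8. At each level, the problem size is divided by 3, so it takes 8 divisions to reduce to a base case of size 1. The algorithm makes 3 recursive calls at each level.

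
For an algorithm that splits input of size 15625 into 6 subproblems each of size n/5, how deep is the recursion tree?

For divide and conquer with division factor 5:

Problem sizes at each level:
Level 0: 15625
Level 1: 3125
Level 2: 625
Level 3: 125
Level 4: 25
Level 5: 5
Level 6: 1

The root is level 0 and the size-1 base case is level 6 (the tree spans levels 0 through 6, i.e. 7 levels counting the root), so the depth is the number of divisions: log_5(15625) = 6

The recursion tree depth is log_5(15625) = 6. At each level, the problem size is divided by 5, so it takes 6 divisions to reduce to a base case of size 1. The algorithm makes 6 recursive calls at each level.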